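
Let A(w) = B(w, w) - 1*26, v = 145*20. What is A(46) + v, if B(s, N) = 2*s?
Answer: 2966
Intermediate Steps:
v = 2900
A(w) = -26 + 2*w (A(w) = 2*w - 1*26 = 2*w - 26 = -26 + 2*w)
A(46) + v = (-26 + 2*46) + 2900 = (-26 + 92) + 2900 = 66 + 2900 = 2966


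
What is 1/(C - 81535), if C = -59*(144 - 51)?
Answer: -1/87022 ≈ -1.1491e-5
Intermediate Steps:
C = -5487 (C = -59*93 = -5487)
1/(C - 81535) = 1/(-5487 - 81535) = 1/(-87022) = -1/87022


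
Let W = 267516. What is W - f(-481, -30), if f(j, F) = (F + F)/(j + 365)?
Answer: 7757949/29 ≈ 2.6752e+5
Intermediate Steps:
f(j, F) = 2*F/(365 + j) (f(j, F) = (2*F)/(365 + j) = 2*F/(365 + j))
W - f(-481, -30) = 267516 - 2*(-30)/(365 - 481) = 267516 - 2*(-30)/(-116) = 267516 - 2*(-30)*(-1)/116 = 267516 - 1*15/29 = 267516 - 15/29 = 7757949/29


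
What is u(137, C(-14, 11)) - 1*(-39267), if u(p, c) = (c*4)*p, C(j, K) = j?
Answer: 31595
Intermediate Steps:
u(p, c) = 4*c*p (u(p, c) = (4*c)*p = 4*c*p)
u(137, C(-14, 11)) - 1*(-39267) = 4*(-14)*137 - 1*(-39267) = -7672 + 39267 = 31595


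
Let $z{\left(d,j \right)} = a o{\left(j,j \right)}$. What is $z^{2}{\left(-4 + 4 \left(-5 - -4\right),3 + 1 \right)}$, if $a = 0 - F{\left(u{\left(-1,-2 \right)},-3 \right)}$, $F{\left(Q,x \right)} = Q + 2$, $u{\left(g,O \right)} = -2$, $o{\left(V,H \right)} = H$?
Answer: $0$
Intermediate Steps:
$F{\left(Q,x \right)} = 2 + Q$
$a = 0$ ($a = 0 - \left(2 - 2\right) = 0 - 0 = 0 + 0 = 0$)
$z{\left(d,j \right)} = 0$ ($z{\left(d,j \right)} = 0 j = 0$)
$z^{2}{\left(-4 + 4 \left(-5 - -4\right),3 + 1 \right)} = 0^{2} = 0$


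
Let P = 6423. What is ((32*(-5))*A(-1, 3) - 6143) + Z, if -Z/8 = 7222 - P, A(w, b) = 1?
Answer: -12695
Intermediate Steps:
Z = -6392 (Z = -8*(7222 - 1*6423) = -8*(7222 - 6423) = -8*799 = -6392)
((32*(-5))*A(-1, 3) - 6143) + Z = ((32*(-5))*1 - 6143) - 6392 = (-160*1 - 6143) - 6392 = (-160 - 6143) - 6392 = -6303 - 6392 = -12695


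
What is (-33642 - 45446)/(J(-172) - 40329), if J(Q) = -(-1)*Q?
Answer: 79088/40501 ≈ 1.9527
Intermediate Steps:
J(Q) = Q
(-33642 - 45446)/(J(-172) - 40329) = (-33642 - 45446)/(-172 - 40329) = -79088/(-40501) = -79088*(-1/40501) = 79088/40501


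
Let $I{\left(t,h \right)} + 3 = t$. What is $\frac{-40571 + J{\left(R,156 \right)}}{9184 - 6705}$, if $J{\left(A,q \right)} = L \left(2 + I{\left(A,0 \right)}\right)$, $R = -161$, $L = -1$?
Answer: $- \frac{40409}{2479} \approx -16.301$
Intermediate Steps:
$I{\left(t,h \right)} = -3 + t$
$J{\left(A,q \right)} = 1 - A$ ($J{\left(A,q \right)} = - (2 + \left(-3 + A\right)) = - (-1 + A) = 1 - A$)
$\frac{-40571 + J{\left(R,156 \right)}}{9184 - 6705} = \frac{-40571 + \left(1 - -161\right)}{9184 - 6705} = \frac{-40571 + \left(1 + 161\right)}{2479} = \left(-40571 + 162\right) \frac{1}{2479} = \left(-40409\right) \frac{1}{2479} = - \frac{40409}{2479}$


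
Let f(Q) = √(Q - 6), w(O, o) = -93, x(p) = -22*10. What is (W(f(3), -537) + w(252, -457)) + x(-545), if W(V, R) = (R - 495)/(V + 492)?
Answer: (-313*√3 + 155028*I)/(√3 - 492*I) ≈ -315.1 + 0.0073842*I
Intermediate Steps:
x(p) = -220
f(Q) = √(-6 + Q)
W(V, R) = (-495 + R)/(492 + V)
(W(f(3), -537) + w(252, -457)) + x(-545) = ((-495 - 537)/(492 + √(-6 + 3)) - 93) - 220 = (-1032/(492 + √(-3)) - 93) - 220 = (-1032/(492 + I*√3) - 93) - 220 = (-93 - 1032/(492 + I*√3)) - 220 = -313 - 1032/(492 + I*√3)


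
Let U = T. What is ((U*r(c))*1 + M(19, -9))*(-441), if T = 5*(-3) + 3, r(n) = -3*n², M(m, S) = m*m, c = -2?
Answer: -222705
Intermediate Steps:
M(m, S) = m²
T = -12 (T = -15 + 3 = -12)
U = -12
((U*r(c))*1 + M(19, -9))*(-441) = (-(-36)*(-2)²*1 + 19²)*(-441) = (-(-36)*4*1 + 361)*(-441) = (-12*(-12)*1 + 361)*(-441) = (144*1 + 361)*(-441) = (144 + 361)*(-441) = 505*(-441) = -222705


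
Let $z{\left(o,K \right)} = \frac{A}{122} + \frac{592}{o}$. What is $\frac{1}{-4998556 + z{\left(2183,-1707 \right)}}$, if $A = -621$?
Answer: $- \frac{7198}{35979640775} \approx -2.0006 \cdot 10^{-7}$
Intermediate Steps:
$z{\left(o,K \right)} = - \frac{621}{122} + \frac{592}{o}$
$\frac{1}{-4998556 + z{\left(2183,-1707 \right)}} = \frac{1}{-4998556 - \left(\frac{621}{122} - \frac{592}{2183}\right)} = \frac{1}{-4998556 + \left(- \frac{621}{122} + 592 \cdot \frac{1}{2183}\right)} = \frac{1}{-4998556 + \left(- \frac{621}{122} + \frac{16}{59}\right)} = \frac{1}{-4998556 - \frac{34687}{7198}} = \frac{1}{- \frac{35979640775}{7198}} = - \frac{7198}{35979640775}$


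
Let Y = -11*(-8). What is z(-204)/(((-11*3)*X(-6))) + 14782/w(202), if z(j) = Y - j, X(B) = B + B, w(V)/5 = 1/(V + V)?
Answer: 591221237/495 ≈ 1.1944e+6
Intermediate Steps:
Y = 88
w(V) = 5/(2*V) (w(V) = 5/(V + V) = 5/((2*V)) = 5*(1/(2*V)) = 5/(2*V))
X(B) = 2*B
z(j) = 88 - j
z(-204)/(((-11*3)*X(-6))) + 14782/w(202) = (88 - 1*(-204))/(((-11*3)*(2*(-6)))) + 14782/(((5/2)/202)) = (88 + 204)/((-33*(-12))) + 14782/(((5/2)*(1/202))) = 292/396 + 14782/(5/404) = 292*(1/396) + 14782*(404/5) = 73/99 + 5971928/5 = 591221237/495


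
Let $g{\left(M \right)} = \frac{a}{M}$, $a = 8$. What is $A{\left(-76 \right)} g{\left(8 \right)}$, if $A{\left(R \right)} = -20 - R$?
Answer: $56$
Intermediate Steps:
$g{\left(M \right)} = \frac{8}{M}$
$A{\left(-76 \right)} g{\left(8 \right)} = \left(-20 - -76\right) \frac{8}{8} = \left(-20 + 76\right) 8 \cdot \frac{1}{8} = 56 \cdot 1 = 56$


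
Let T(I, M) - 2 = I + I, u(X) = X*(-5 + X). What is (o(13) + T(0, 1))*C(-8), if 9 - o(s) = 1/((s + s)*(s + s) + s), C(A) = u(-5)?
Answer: 378900/689 ≈ 549.93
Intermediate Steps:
C(A) = 50 (C(A) = -5*(-5 - 5) = -5*(-10) = 50)
T(I, M) = 2 + 2*I (T(I, M) = 2 + (I + I) = 2 + 2*I)
o(s) = 9 - 1/(s + 4*s²) (o(s) = 9 - 1/((s + s)*(s + s) + s) = 9 - 1/((2*s)*(2*s) + s) = 9 - 1/(4*s² + s) = 9 - 1/(s + 4*s²))
(o(13) + T(0, 1))*C(-8) = ((-1 + 9*13 + 36*13²)/(13*(1 + 4*13)) + (2 + 2*0))*50 = ((-1 + 117 + 36*169)/(13*(1 + 52)) + (2 + 0))*50 = ((1/13)*(-1 + 117 + 6084)/53 + 2)*50 = ((1/13)*(1/53)*6200 + 2)*50 = (6200/689 + 2)*50 = (7578/689)*50 = 378900/689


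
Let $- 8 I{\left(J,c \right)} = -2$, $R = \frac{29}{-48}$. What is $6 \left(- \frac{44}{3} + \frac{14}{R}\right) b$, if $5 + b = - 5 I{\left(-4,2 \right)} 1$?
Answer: $\frac{41150}{29} \approx 1419.0$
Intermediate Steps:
$R = - \frac{29}{48}$ ($R = 29 \left(- \frac{1}{48}\right) = - \frac{29}{48} \approx -0.60417$)
$I{\left(J,c \right)} = \frac{1}{4}$ ($I{\left(J,c \right)} = \left(- \frac{1}{8}\right) \left(-2\right) = \frac{1}{4}$)
$b = - \frac{25}{4}$ ($b = -5 + \left(-5\right) \frac{1}{4} \cdot 1 = -5 - \frac{5}{4} = - \frac{25}{4} \approx -6.25$)
$6 \left(- \frac{44}{3} + \frac{14}{R}\right) b = 6 \left(- \frac{44}{3} + \frac{14}{- \frac{29}{48}}\right) \left(- \frac{25}{4}\right) = 6 \left(\left(-44\right) \frac{1}{3} + 14 \left(- \frac{48}{29}\right)\right) \left(- \frac{25}{4}\right) = 6 \left(- \frac{44}{3} - \frac{672}{29}\right) \left(- \frac{25}{4}\right) = 6 \left(- \frac{3292}{87}\right) \left(- \frac{25}{4}\right) = \left(- \frac{6584}{29}\right) \left(- \frac{25}{4}\right) = \frac{41150}{29}$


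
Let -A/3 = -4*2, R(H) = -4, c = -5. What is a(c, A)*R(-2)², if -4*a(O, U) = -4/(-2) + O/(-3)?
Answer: -44/3 ≈ -14.667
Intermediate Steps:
A = 24 (A = -(-12)*2 = -3*(-8) = 24)
a(O, U) = -½ + O/12 (a(O, U) = -(-4/(-2) + O/(-3))/4 = -(-4*(-½) + O*(-⅓))/4 = -(2 - O/3)/4 = -½ + O/12)
a(c, A)*R(-2)² = (-½ + (1/12)*(-5))*(-4)² = (-½ - 5/12)*16 = -11/12*16 = -44/3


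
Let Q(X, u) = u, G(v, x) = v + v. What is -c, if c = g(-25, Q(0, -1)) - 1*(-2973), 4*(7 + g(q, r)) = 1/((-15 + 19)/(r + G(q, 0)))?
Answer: -47405/16 ≈ -2962.8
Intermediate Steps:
G(v, x) = 2*v
g(q, r) = -7 + q/8 + r/16 (g(q, r) = -7 + 1/(4*(((-15 + 19)/(r + 2*q)))) = -7 + 1/(4*((4/(r + 2*q)))) = -7 + (q/2 + r/4)/4 = -7 + (q/8 + r/16) = -7 + q/8 + r/16)
c = 47405/16 (c = (-7 + (⅛)*(-25) + (1/16)*(-1)) - 1*(-2973) = (-7 - 25/8 - 1/16) + 2973 = -163/16 + 2973 = 47405/16 ≈ 2962.8)
-c = -1*47405/16 = -47405/16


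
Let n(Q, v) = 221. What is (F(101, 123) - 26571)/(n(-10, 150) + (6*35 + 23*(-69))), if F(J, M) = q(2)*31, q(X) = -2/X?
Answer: 13301/578 ≈ 23.012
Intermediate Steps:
F(J, M) = -31 (F(J, M) = -2/2*31 = -2*½*31 = -1*31 = -31)
(F(101, 123) - 26571)/(n(-10, 150) + (6*35 + 23*(-69))) = (-31 - 26571)/(221 + (6*35 + 23*(-69))) = -26602/(221 + (210 - 1587)) = -26602/(221 - 1377) = -26602/(-1156) = -26602*(-1/1156) = 13301/578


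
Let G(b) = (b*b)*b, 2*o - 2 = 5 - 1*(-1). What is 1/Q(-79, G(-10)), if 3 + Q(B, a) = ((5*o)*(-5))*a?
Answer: 1/99997 ≈ 1.0000e-5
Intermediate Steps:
o = 4 (o = 1 + (5 - 1*(-1))/2 = 1 + (5 + 1)/2 = 1 + (1/2)*6 = 1 + 3 = 4)
G(b) = b**3 (G(b) = b**2*b = b**3)
Q(B, a) = -3 - 100*a (Q(B, a) = -3 + ((5*4)*(-5))*a = -3 + (20*(-5))*a = -3 - 100*a)
1/Q(-79, G(-10)) = 1/(-3 - 100*(-10)**3) = 1/(-3 - 100*(-1000)) = 1/(-3 + 100000) = 1/99997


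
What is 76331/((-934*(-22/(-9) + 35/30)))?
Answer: -686979/30355 ≈ -22.632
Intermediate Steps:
76331/((-934*(-22/(-9) + 35/30))) = 76331/((-934*(-22*(-⅑) + 35*(1/30)))) = 76331/((-934*(22/9 + 7/6))) = 76331/((-934*65/18)) = 76331/(-30355/9) = 76331*(-9/30355) = -686979/30355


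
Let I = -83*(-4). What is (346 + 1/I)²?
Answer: 13195806129/110224 ≈ 1.1972e+5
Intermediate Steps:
I = 332
(346 + 1/I)² = (346 + 1/332)² = (114873/332)² = 13195806129/110224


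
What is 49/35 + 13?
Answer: 72/5 ≈ 14.400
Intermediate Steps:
49/35 + 13 = 49*(1/35) + 13 = 7/5 + 13 = 72/5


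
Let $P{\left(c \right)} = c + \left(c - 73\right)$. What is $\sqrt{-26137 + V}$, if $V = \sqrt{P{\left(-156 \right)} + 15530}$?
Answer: $\sqrt{-26137 + \sqrt{15145}} \approx 161.29 i$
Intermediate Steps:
$P{\left(c \right)} = -73 + 2 c$ ($P{\left(c \right)} = c + \left(-73 + c\right) = -73 + 2 c$)
$V = \sqrt{15145}$ ($V = \sqrt{\left(-73 + 2 \left(-156\right)\right) + 15530} = \sqrt{\left(-73 - 312\right) + 15530} = \sqrt{-385 + 15530} = \sqrt{15145} \approx 123.07$)
$\sqrt{-26137 + V} = \sqrt{-26137 + \sqrt{15145}}$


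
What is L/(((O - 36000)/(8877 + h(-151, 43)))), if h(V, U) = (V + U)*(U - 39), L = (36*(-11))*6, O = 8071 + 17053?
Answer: 5016330/2719 ≈ 1844.9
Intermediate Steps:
O = 25124
L = -2376 (L = -396*6 = -2376)
h(V, U) = (-39 + U)*(U + V) (h(V, U) = (U + V)*(-39 + U) = (-39 + U)*(U + V))
L/(((O - 36000)/(8877 + h(-151, 43)))) = -2376*(8877 + (43**2 - 39*43 - 39*(-151) + 43*(-151)))/(25124 - 36000) = -2376/((-10876/(8877 + (1849 - 1677 + 5889 - 6493)))) = -2376/((-10876/(8877 - 432))) = -2376/((-10876/8445)) = -2376/((-10876*1/8445)) = -2376/(-10876/8445) = -2376*(-8445/10876) = 5016330/2719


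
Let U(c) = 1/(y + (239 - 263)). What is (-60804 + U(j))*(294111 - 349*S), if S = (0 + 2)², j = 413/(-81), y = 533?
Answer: -9059305323025/509 ≈ -1.7798e+10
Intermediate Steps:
j = -413/81 (j = 413*(-1/81) = -413/81 ≈ -5.0988)
S = 4 (S = 2² = 4)
U(c) = 1/509 (U(c) = 1/(533 + (239 - 263)) = 1/(533 - 24) = 1/509)
(-60804 + U(j))*(294111 - 349*S) = (-60804 + 1/509)*(294111 - 349*4) = -30949235*(294111 - 1396)/509 = -30949235/509*292715 = -9059305323025/509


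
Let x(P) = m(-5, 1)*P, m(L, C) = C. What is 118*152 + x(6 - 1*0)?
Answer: 17942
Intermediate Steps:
x(P) = P (x(P) = 1*P = P)
118*152 + x(6 - 1*0) = 118*152 + (6 - 1*0) = 17936 + (6 + 0) = 17936 + 6 = 17942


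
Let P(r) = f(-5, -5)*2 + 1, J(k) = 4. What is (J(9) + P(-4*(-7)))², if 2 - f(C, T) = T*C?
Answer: 1681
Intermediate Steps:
f(C, T) = 2 - C*T (f(C, T) = 2 - T*C = 2 - C*T)
P(r) = -45 (P(r) = (2 - 1*(-5)*(-5))*2 + 1 = (2 - 25)*2 + 1 = -23*2 + 1 = -46 + 1 = -45)
(J(9) + P(-4*(-7)))² = (4 - 45)² = (-41)² = 1681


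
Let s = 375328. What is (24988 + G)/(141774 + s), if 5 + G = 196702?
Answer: 221685/517102 ≈ 0.42871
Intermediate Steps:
G = 196697 (G = -5 + 196702 = 196697)
(24988 + G)/(141774 + s) = (24988 + 196697)/(141774 + 375328) = 221685/517102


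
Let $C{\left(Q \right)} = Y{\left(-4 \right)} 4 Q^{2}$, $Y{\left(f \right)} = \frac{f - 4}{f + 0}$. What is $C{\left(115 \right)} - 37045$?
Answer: $68755$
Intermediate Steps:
$Y{\left(f \right)} = \frac{-4 + f}{f}$
$C{\left(Q \right)} = 8 Q^{2}$ ($C{\left(Q \right)} = \frac{-4 - 4}{-4} \cdot 4 Q^{2} = \left(- \frac{1}{4}\right) \left(-8\right) 4 Q^{2} = 2 \cdot 4 Q^{2} = 8 Q^{2}$)
$C{\left(115 \right)} - 37045 = 8 \cdot 115^{2} - 37045 = 8 \cdot 13225 - 37045 = 105800 - 37045 = 68755$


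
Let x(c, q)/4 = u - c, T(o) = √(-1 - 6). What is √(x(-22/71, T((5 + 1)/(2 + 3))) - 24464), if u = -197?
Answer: 2*I*√31822271/71 ≈ 158.9*I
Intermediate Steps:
T(o) = I*√7 (T(o) = √(-7) = I*√7)
x(c, q) = -788 - 4*c (x(c, q) = 4*(-197 - c) = -788 - 4*c)
√(x(-22/71, T((5 + 1)/(2 + 3))) - 24464) = √((-788 - (-88)/71) - 24464) = √((-788 - 4*(-22/71)) - 24464) = √((-788 + 88/71) - 24464) = √(-55860/71 - 24464) = √(-1792804/71) = 2*I*√31822271/71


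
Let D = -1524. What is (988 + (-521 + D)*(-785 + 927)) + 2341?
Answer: -287061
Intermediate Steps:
(988 + (-521 + D)*(-785 + 927)) + 2341 = (988 + (-521 - 1524)*(-785 + 927)) + 2341 = (988 - 2045*142) + 2341 = (988 - 290390) + 2341 = -289402 + 2341 = -287061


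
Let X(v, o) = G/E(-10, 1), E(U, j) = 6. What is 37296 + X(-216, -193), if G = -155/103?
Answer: 23048773/618 ≈ 37296.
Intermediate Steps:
G = -155/103 (G = -155*1/103 = -155/103 ≈ -1.5049)
X(v, o) = -155/618 (X(v, o) = -155/103/6 = -155/103*⅙ = -155/618)
37296 + X(-216, -193) = 37296 - 155/618 = 23048773/618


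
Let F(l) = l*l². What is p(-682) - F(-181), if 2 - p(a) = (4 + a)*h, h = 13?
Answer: 5938557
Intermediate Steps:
p(a) = -50 - 13*a (p(a) = 2 - (4 + a)*13 = 2 - (52 + 13*a) = 2 + (-52 - 13*a) = -50 - 13*a)
F(l) = l³
p(-682) - F(-181) = (-50 - 13*(-682)) - 1*(-181)³ = (-50 + 8866) - 1*(-5929741) = 8816 + 5929741 = 5938557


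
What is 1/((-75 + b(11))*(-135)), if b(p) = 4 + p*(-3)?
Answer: 1/14040 ≈ 7.1225e-5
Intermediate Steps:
b(p) = 4 - 3*p
1/((-75 + b(11))*(-135)) = 1/((-75 + (4 - 3*11))*(-135)) = 1/((-75 + (4 - 33))*(-135)) = 1/((-75 - 29)*(-135)) = 1/(-104*(-135)) = 1/14040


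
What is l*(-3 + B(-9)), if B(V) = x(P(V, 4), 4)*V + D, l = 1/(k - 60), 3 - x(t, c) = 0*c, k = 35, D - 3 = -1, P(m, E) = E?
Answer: 28/25 ≈ 1.1200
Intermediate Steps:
D = 2 (D = 3 - 1 = 2)
x(t, c) = 3 (x(t, c) = 3 - 0*c = 3 - 1*0 = 3 + 0 = 3)
l = -1/25 (l = 1/(35 - 60) = 1/(-25) = -1/25 ≈ -0.040000)
B(V) = 2 + 3*V (B(V) = 3*V + 2 = 2 + 3*V)
l*(-3 + B(-9)) = -(-3 + (2 + 3*(-9)))/25 = -(-3 + (2 - 27))/25 = -(-3 - 25)/25 = -1/25*(-28) = 28/25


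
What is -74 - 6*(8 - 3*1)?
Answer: -104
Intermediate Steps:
-74 - 6*(8 - 3*1) = -74 - 6*(8 - 3) = -74 - 6*5 = -74 - 1*30 = -74 - 30 = -104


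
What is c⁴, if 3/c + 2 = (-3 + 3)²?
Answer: 81/16 ≈ 5.0625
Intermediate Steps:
c = -3/2 (c = 3/(-2 + (-3 + 3)²) = 3/(-2 + 0²) = 3/(-2 + 0) = 3/(-2) = 3*(-½) = -3/2 ≈ -1.5000)
c⁴ = (-3/2)⁴ = 81/16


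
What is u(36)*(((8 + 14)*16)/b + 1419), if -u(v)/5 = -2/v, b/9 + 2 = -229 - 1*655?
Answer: 28286885/71766 ≈ 394.15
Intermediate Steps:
b = -7974 (b = -18 + 9*(-229 - 1*655) = -18 + 9*(-229 - 655) = -18 + 9*(-884) = -18 - 7956 = -7974)
u(v) = 10/v (u(v) = -(-10)/v = 10/v)
u(36)*(((8 + 14)*16)/b + 1419) = (10/36)*(((8 + 14)*16)/(-7974) + 1419) = (10*(1/36))*((22*16)*(-1/7974) + 1419) = 5*(352*(-1/7974) + 1419)/18 = 5*(-176/3987 + 1419)/18 = (5/18)*(5657377/3987) = 28286885/71766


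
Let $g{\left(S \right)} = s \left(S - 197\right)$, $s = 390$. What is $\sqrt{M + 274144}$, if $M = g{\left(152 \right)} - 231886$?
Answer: $2 \sqrt{6177} \approx 157.19$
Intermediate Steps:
$g{\left(S \right)} = -76830 + 390 S$ ($g{\left(S \right)} = 390 \left(S - 197\right) = 390 \left(-197 + S\right) = -76830 + 390 S$)
$M = -249436$ ($M = \left(-76830 + 390 \cdot 152\right) - 231886 = \left(-76830 + 59280\right) - 231886 = -17550 - 231886 = -249436$)
$\sqrt{M + 274144} = \sqrt{-249436 + 274144} = \sqrt{24708} = 2 \sqrt{6177}$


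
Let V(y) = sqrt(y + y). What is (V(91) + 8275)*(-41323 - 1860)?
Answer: -357339325 - 43183*sqrt(182) ≈ -3.5792e+8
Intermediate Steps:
V(y) = sqrt(2)*sqrt(y) (V(y) = sqrt(2*y) = sqrt(2)*sqrt(y))
(V(91) + 8275)*(-41323 - 1860) = (sqrt(2)*sqrt(91) + 8275)*(-41323 - 1860) = (sqrt(182) + 8275)*(-43183) = (8275 + sqrt(182))*(-43183) = -357339325 - 43183*sqrt(182)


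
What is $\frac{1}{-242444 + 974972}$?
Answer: $\frac{1}{732528} \approx 1.3651 \cdot 10^{-6}$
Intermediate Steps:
$\frac{1}{-242444 + 974972} = \frac{1}{732528}$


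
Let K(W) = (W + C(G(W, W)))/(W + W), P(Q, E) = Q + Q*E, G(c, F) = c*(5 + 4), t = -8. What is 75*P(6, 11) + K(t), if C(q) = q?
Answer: 5405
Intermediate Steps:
G(c, F) = 9*c (G(c, F) = c*9 = 9*c)
P(Q, E) = Q + E*Q
K(W) = 5 (K(W) = (W + 9*W)/(W + W) = (10*W)/((2*W)) = (10*W)*(1/(2*W)) = 5)
75*P(6, 11) + K(t) = 75*(6*(1 + 11)) + 5 = 75*(6*12) + 5 = 75*72 + 5 = 5400 + 5 = 5405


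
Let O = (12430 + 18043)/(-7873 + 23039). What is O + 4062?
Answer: 61634765/15166 ≈ 4064.0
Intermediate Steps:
O = 30473/15166 ≈ 2.0093
O + 4062 = 30473/15166 + 4062 = 61634765/15166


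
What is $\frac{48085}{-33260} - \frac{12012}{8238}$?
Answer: $- \frac{26521445}{9133196} \approx -2.9039$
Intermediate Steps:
$\frac{48085}{-33260} - \frac{12012}{8238} = 48085 \left(- \frac{1}{33260}\right) - \frac{2002}{1373} = - \frac{9617}{6652} - \frac{2002}{1373} = - \frac{26521445}{9133196}$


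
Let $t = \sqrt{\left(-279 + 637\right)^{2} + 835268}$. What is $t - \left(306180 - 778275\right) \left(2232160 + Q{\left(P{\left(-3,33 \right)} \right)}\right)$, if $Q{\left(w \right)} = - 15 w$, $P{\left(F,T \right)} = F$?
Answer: $1053812819475 + 6 \sqrt{26762} \approx 1.0538 \cdot 10^{12}$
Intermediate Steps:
$t = 6 \sqrt{26762}$ ($t = \sqrt{358^{2} + 835268} = \sqrt{128164 + 835268} = \sqrt{963432} = 6 \sqrt{26762} \approx 981.55$)
$t - \left(306180 - 778275\right) \left(2232160 + Q{\left(P{\left(-3,33 \right)} \right)}\right) = 6 \sqrt{26762} - \left(306180 - 778275\right) \left(2232160 - -45\right) = 6 \sqrt{26762} - - 472095 \left(2232160 + 45\right) = 6 \sqrt{26762} - \left(-472095\right) 2232205 = 6 \sqrt{26762} - -1053812819475 = 6 \sqrt{26762} + 1053812819475 = 1053812819475 + 6 \sqrt{26762}$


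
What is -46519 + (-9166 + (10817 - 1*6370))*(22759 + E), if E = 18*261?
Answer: -129616102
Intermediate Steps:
E = 4698
-46519 + (-9166 + (10817 - 1*6370))*(22759 + E) = -46519 + (-9166 + (10817 - 1*6370))*(22759 + 4698) = -46519 + (-9166 + (10817 - 6370))*27457 = -46519 + (-9166 + 4447)*27457 = -46519 - 4719*27457 = -46519 - 129569583 = -129616102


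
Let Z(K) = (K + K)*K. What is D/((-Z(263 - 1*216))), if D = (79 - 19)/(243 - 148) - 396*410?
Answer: 1542414/41971 ≈ 36.750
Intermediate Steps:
Z(K) = 2*K² (Z(K) = (2*K)*K = 2*K²)
D = -3084828/19 (D = 60/95 - 162360 = 60*(1/95) - 162360 = 12/19 - 162360 = -3084828/19 ≈ -1.6236e+5)
D/((-Z(263 - 1*216))) = -3084828*(-1/(2*(263 - 1*216)²))/19 = -3084828*(-1/(2*(263 - 216)²))/19 = -3084828/(19*((-2*47²))) = -3084828/(19*((-2*2209))) = -3084828/(19*((-1*4418))) = -3084828/19/(-4418) = -3084828/19*(-1/4418) = 1542414/41971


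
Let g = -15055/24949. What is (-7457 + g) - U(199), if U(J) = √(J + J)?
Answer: -186059748/24949 - √398 ≈ -7477.6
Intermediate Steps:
g = -15055/24949 (g = -15055*1/24949 = -15055/24949 ≈ -0.60343)
U(J) = √2*√J (U(J) = √(2*J) = √2*√J)
(-7457 + g) - U(199) = (-7457 - 15055/24949) - √2*√199 = -186059748/24949 - √398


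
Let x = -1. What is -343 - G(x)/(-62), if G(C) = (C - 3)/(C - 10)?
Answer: -116961/341 ≈ -342.99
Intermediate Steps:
G(C) = (-3 + C)/(-10 + C)
-343 - G(x)/(-62) = -343 - (-3 - 1)/(-10 - 1)/(-62) = -343 - -4/(-11)*(-1)/62 = -343 - (-1/11*(-4))*(-1)/62 = -343 - 4*(-1)/(11*62) = -343 - 1*(-2/341) = -343 + 2/341 = -116961/341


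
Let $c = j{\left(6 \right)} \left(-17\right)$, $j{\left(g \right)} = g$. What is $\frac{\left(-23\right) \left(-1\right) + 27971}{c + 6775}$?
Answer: $\frac{27994}{6673} \approx 4.1951$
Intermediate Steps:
$c = -102$ ($c = 6 \left(-17\right) = -102$)
$\frac{\left(-23\right) \left(-1\right) + 27971}{c + 6775} = \frac{\left(-23\right) \left(-1\right) + 27971}{-102 + 6775} = \frac{23 + 27971}{6673} = 27994 \cdot \frac{1}{6673} = \frac{27994}{6673}$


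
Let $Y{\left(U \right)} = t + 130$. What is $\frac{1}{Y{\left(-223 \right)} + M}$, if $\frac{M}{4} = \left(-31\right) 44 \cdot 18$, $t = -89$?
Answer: $- \frac{1}{98167} \approx -1.0187 \cdot 10^{-5}$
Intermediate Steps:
$M = -98208$ ($M = 4 \left(-31\right) 44 \cdot 18 = 4 \left(\left(-1364\right) 18\right) = 4 \left(-24552\right) = -98208$)
$Y{\left(U \right)} = 41$ ($Y{\left(U \right)} = -89 + 130 = 41$)
$\frac{1}{Y{\left(-223 \right)} + M} = \frac{1}{41 - 98208} = \frac{1}{-98167} = - \frac{1}{98167}$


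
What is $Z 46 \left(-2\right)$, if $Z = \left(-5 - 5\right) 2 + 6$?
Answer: $1288$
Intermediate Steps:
$Z = -14$ ($Z = \left(-10\right) 2 + 6 = -20 + 6 = -14$)
$Z 46 \left(-2\right) = \left(-14\right) 46 \left(-2\right) = \left(-644\right) \left(-2\right) = 1288$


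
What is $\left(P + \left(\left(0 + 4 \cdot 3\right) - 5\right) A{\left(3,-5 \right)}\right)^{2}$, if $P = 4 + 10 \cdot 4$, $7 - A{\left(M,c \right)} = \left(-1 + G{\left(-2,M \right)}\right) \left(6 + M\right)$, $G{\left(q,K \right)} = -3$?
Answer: $119025$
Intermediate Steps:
$A{\left(M,c \right)} = 31 + 4 M$ ($A{\left(M,c \right)} = 7 - \left(-1 - 3\right) \left(6 + M\right) = 7 - - 4 \left(6 + M\right) = 7 - \left(-24 - 4 M\right) = 7 + \left(24 + 4 M\right) = 31 + 4 M$)
$P = 44$ ($P = 4 + 40 = 44$)
$\left(P + \left(\left(0 + 4 \cdot 3\right) - 5\right) A{\left(3,-5 \right)}\right)^{2} = \left(44 + \left(\left(0 + 4 \cdot 3\right) - 5\right) \left(31 + 4 \cdot 3\right)\right)^{2} = \left(44 + \left(\left(0 + 12\right) - 5\right) \left(31 + 12\right)\right)^{2} = \left(44 + \left(12 - 5\right) 43\right)^{2} = \left(44 + 7 \cdot 43\right)^{2} = \left(44 + 301\right)^{2} = 345^{2} = 119025$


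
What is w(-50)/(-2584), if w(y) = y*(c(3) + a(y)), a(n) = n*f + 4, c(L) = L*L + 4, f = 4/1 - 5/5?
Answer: -175/68 ≈ -2.5735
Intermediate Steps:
f = 3 (f = 4*1 - 5*⅕ = 4 - 1 = 3)
c(L) = 4 + L² (c(L) = L² + 4 = 4 + L²)
a(n) = 4 + 3*n (a(n) = n*3 + 4 = 3*n + 4 = 4 + 3*n)
w(y) = y*(17 + 3*y) (w(y) = y*((4 + 3²) + (4 + 3*y)) = y*((4 + 9) + (4 + 3*y)) = y*(13 + (4 + 3*y)) = y*(17 + 3*y))
w(-50)/(-2584) = -50*(17 + 3*(-50))/(-2584) = -50*(17 - 150)*(-1/2584) = -50*(-133)*(-1/2584) = 6650*(-1/2584) = -175/68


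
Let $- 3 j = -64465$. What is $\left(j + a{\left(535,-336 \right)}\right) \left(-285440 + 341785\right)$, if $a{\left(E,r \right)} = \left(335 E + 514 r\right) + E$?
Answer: $\frac{4824991385}{3} \approx 1.6083 \cdot 10^{9}$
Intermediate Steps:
$j = \frac{64465}{3}$ ($j = \left(- \frac{1}{3}\right) \left(-64465\right) = \frac{64465}{3} \approx 21488.0$)
$a{\left(E,r \right)} = 336 E + 514 r$
$\left(j + a{\left(535,-336 \right)}\right) \left(-285440 + 341785\right) = \left(\frac{64465}{3} + \left(336 \cdot 535 + 514 \left(-336\right)\right)\right) \left(-285440 + 341785\right) = \left(\frac{64465}{3} + \left(179760 - 172704\right)\right) 56345 = \left(\frac{64465}{3} + 7056\right) 56345 = \frac{85633}{3} \cdot 56345 = \frac{4824991385}{3}$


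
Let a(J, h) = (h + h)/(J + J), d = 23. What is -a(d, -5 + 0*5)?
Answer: 5/23 ≈ 0.21739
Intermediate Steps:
a(J, h) = h/J (a(J, h) = (2*h)/((2*J)) = (2*h)*(1/(2*J)) = h/J)
-a(d, -5 + 0*5) = -(-5 + 0*5)/23 = -(-5 + 0)/23 = -(-5)/23 = -1*(-5/23) = 5/23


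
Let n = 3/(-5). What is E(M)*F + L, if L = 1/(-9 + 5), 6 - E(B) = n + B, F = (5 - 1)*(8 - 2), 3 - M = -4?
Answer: -197/20 ≈ -9.8500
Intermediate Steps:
M = 7 (M = 3 - 1*(-4) = 3 + 4 = 7)
n = -3/5 (n = 3*(-1/5) = -3/5 ≈ -0.60000)
F = 24 (F = 4*6 = 24)
E(B) = 33/5 - B (E(B) = 6 - (-3/5 + B) = 6 + (3/5 - B) = 33/5 - B)
L = -1/4 (L = 1/(-4) = -1/4 ≈ -0.25000)
E(M)*F + L = (33/5 - 1*7)*24 - 1/4 = (33/5 - 7)*24 - 1/4 = -2/5*24 - 1/4 = -48/5 - 1/4 = -197/20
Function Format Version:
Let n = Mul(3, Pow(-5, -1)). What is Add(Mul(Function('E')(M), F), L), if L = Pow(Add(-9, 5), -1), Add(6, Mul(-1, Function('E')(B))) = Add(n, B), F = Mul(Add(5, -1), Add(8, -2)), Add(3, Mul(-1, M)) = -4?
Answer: Rational(-197, 20) ≈ -9.8500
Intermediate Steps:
M = 7 (M = Add(3, Mul(-1, -4)) = Add(3, 4) = 7)
n = Rational(-3, 5) (n = Mul(3, Rational(-1, 5)) = Rational(-3, 5) ≈ -0.60000)
F = 24 (F = Mul(4, 6) = 24)
Function('E')(B) = Add(Rational(33, 5), Mul(-1, B)) (Function('E')(B) = Add(6, Mul(-1, Add(Rational(-3, 5), B))) = Add(6, Add(Rational(3, 5), Mul(-1, B))) = Add(Rational(33, 5), Mul(-1, B)))
L = Rational(-1, 4) (L = Pow(-4, -1) = Rational(-1, 4) ≈ -0.25000)
Add(Mul(Function('E')(M), F), L) = Add(Mul(Add(Rational(33, 5), Mul(-1, 7)), 24), Rational(-1, 4)) = Add(Mul(Add(Rational(33, 5), -7), 24), Rational(-1, 4)) = Add(Mul(Rational(-2, 5), 24), Rational(-1, 4)) = Add(Rational(-48, 5), Rational(-1, 4)) = Rational(-197, 20)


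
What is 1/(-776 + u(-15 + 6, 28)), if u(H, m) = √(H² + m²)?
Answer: -776/601311 - √865/601311 ≈ -0.0013394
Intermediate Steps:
1/(-776 + u(-15 + 6, 28)) = 1/(-776 + √((-15 + 6)² + 28²)) = 1/(-776 + √((-9)² + 784)) = 1/(-776 + √(81 + 784)) = 1/(-776 + √865)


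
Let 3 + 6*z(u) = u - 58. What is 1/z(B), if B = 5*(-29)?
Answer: -3/103 ≈ -0.029126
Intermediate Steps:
B = -145
z(u) = -61/6 + u/6 (z(u) = -1/2 + (u - 58)/6 = -1/2 + (-58 + u)/6 = -1/2 + (-29/3 + u/6) = -61/6 + u/6)
1/z(B) = 1/(-61/6 + (1/6)*(-145)) = 1/(-61/6 - 145/6) = 1/(-103/3) = -3/103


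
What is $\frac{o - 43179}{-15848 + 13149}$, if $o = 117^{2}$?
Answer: $\frac{29490}{2699} \approx 10.926$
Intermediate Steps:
$o = 13689$
$\frac{o - 43179}{-15848 + 13149} = \frac{13689 - 43179}{-15848 + 13149} = - \frac{29490}{-2699} = \left(-29490\right) \left(- \frac{1}{2699}\right) = \frac{29490}{2699}$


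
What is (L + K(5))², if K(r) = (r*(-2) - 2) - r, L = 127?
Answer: 12100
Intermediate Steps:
K(r) = -2 - 3*r (K(r) = (-2*r - 2) - r = (-2 - 2*r) - r = -2 - 3*r)
(L + K(5))² = (127 + (-2 - 3*5))² = (127 + (-2 - 15))² = (127 - 17)² = 110² = 12100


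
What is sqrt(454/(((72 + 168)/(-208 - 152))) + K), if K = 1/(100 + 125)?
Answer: 2*I*sqrt(38306)/15 ≈ 26.096*I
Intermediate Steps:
K = 1/225 ≈ 0.0044444
sqrt(454/(((72 + 168)/(-208 - 152))) + K) = sqrt(454/(((72 + 168)/(-208 - 152))) + 1/225) = sqrt(454/((240/(-360))) + 1/225) = sqrt(454/((240*(-1/360))) + 1/225) = sqrt(454/(-2/3) + 1/225) = sqrt(454*(-3/2) + 1/225) = sqrt(-681 + 1/225) = sqrt(-153224/225) = 2*I*sqrt(38306)/15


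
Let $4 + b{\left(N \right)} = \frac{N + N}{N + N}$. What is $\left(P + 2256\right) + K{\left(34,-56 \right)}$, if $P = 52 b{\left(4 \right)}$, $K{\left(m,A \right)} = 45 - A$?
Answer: $2201$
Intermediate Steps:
$b{\left(N \right)} = -3$ ($b{\left(N \right)} = -4 + \frac{N + N}{N + N} = -4 + \frac{2 N}{2 N} = -4 + 2 N \frac{1}{2 N} = -4 + 1 = -3$)
$P = -156$ ($P = 52 \left(-3\right) = -156$)
$\left(P + 2256\right) + K{\left(34,-56 \right)} = \left(-156 + 2256\right) + \left(45 - -56\right) = 2100 + \left(45 + 56\right) = 2100 + 101 = 2201$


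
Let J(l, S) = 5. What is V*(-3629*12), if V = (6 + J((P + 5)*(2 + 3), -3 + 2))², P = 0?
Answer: -5269308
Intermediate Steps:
V = 121 (V = (6 + 5)² = 11² = 121)
V*(-3629*12) = 121*(-3629*12) = 121*(-191*228) = 121*(-43548) = -5269308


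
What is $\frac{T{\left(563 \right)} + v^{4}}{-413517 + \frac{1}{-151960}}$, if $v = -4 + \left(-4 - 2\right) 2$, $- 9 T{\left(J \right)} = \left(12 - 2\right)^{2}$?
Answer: $- \frac{89614459040}{565542389889} \approx -0.15846$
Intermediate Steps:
$T{\left(J \right)} = - \frac{100}{9}$ ($T{\left(J \right)} = - \frac{\left(12 - 2\right)^{2}}{9} = - \frac{10^{2}}{9} = \left(- \frac{1}{9}\right) 100 = - \frac{100}{9}$)
$v = -16$ ($v = -4 - 12 = -16$)
$\frac{T{\left(563 \right)} + v^{4}}{-413517 + \frac{1}{-151960}} = \frac{- \frac{100}{9} + \left(-16\right)^{4}}{-413517 + \frac{1}{-151960}} = \frac{- \frac{100}{9} + 65536}{-413517 - \frac{1}{151960}} = \frac{589724}{9 \left(- \frac{62838043321}{151960}\right)} = \frac{589724}{9} \left(- \frac{151960}{62838043321}\right) = - \frac{89614459040}{565542389889}$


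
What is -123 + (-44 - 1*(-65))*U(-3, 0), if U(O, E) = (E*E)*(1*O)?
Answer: -123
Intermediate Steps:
U(O, E) = O*E**2 (U(O, E) = E**2*O = O*E**2)
-123 + (-44 - 1*(-65))*U(-3, 0) = -123 + (-44 - 1*(-65))*(-3*0**2) = -123 + (-44 + 65)*(-3*0) = -123 + 21*0 = -123 + 0 = -123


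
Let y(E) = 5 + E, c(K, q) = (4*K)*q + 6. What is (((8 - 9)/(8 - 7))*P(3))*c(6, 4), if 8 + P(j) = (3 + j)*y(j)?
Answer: -4080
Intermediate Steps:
c(K, q) = 6 + 4*K*q (c(K, q) = 4*K*q + 6 = 6 + 4*K*q)
P(j) = -8 + (3 + j)*(5 + j)
(((8 - 9)/(8 - 7))*P(3))*c(6, 4) = (((8 - 9)/(8 - 7))*(7 + 3² + 8*3))*(6 + 4*6*4) = ((-1/1)*(7 + 9 + 24))*(6 + 96) = (-1*1*40)*102 = -1*40*102 = -40*102 = -4080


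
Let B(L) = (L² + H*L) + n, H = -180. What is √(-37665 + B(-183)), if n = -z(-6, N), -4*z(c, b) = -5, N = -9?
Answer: √115051/2 ≈ 169.60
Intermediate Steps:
z(c, b) = 5/4 (z(c, b) = -¼*(-5) = 5/4)
n = -5/4 (n = -1*5/4 = -5/4 ≈ -1.2500)
B(L) = -5/4 + L² - 180*L (B(L) = (L² - 180*L) - 5/4 = -5/4 + L² - 180*L)
√(-37665 + B(-183)) = √(-37665 + (-5/4 + (-183)² - 180*(-183))) = √(-37665 + (-5/4 + 33489 + 32940)) = √(-37665 + 265711/4) = √(115051/4) = √115051/2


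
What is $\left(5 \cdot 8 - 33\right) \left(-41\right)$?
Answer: $-287$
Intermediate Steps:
$\left(5 \cdot 8 - 33\right) \left(-41\right) = \left(40 - 33\right) \left(-41\right) = 7 \left(-41\right) = -287$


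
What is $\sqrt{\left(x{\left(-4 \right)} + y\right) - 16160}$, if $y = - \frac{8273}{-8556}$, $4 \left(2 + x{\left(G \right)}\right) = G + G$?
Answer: $\frac{i \sqrt{295804258629}}{4278} \approx 127.13 i$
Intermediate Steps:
$x{\left(G \right)} = -2 + \frac{G}{2}$ ($x{\left(G \right)} = -2 + \frac{G + G}{4} = -2 + \frac{2 G}{4} = -2 + \frac{G}{2}$)
$y = \frac{8273}{8556}$ ($y = \left(-8273\right) \left(- \frac{1}{8556}\right) = \frac{8273}{8556} \approx 0.96692$)
$\sqrt{\left(x{\left(-4 \right)} + y\right) - 16160} = \sqrt{\left(\left(-2 + \frac{1}{2} \left(-4\right)\right) + \frac{8273}{8556}\right) - 16160} = \sqrt{\left(\left(-2 - 2\right) + \frac{8273}{8556}\right) - 16160} = \sqrt{\left(-4 + \frac{8273}{8556}\right) - 16160} = \sqrt{- \frac{25951}{8556} - 16160} = \sqrt{- \frac{138290911}{8556}} = \frac{i \sqrt{295804258629}}{4278}$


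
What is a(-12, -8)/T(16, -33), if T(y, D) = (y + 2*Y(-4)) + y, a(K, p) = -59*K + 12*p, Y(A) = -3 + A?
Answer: 34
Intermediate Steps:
T(y, D) = -14 + 2*y (T(y, D) = (y + 2*(-3 - 4)) + y = (y + 2*(-7)) + y = (y - 14) + y = (-14 + y) + y = -14 + 2*y)
a(-12, -8)/T(16, -33) = (-59*(-12) + 12*(-8))/(-14 + 2*16) = (708 - 96)/(-14 + 32) = 612/18 = 612*(1/18) = 34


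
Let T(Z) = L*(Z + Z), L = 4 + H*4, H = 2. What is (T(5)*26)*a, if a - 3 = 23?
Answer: 81120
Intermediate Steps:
a = 26 (a = 3 + 23 = 26)
L = 12 (L = 4 + 2*4 = 4 + 8 = 12)
T(Z) = 24*Z (T(Z) = 12*(Z + Z) = 12*(2*Z) = 24*Z)
(T(5)*26)*a = ((24*5)*26)*26 = (120*26)*26 = 3120*26 = 81120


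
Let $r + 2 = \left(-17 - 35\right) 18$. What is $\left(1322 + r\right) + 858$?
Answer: $1242$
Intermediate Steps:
$r = -938$ ($r = -2 + \left(-17 - 35\right) 18 = -2 - 936 = -938$)
$\left(1322 + r\right) + 858 = \left(1322 - 938\right) + 858 = 384 + 858 = 1242$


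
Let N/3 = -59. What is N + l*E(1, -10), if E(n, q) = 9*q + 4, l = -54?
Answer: 4467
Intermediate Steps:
N = -177 (N = 3*(-59) = -177)
E(n, q) = 4 + 9*q
N + l*E(1, -10) = -177 - 54*(4 + 9*(-10)) = -177 - 54*(4 - 90) = -177 - 54*(-86) = -177 + 4644 = 4467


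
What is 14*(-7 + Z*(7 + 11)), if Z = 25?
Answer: 6202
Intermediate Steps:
14*(-7 + Z*(7 + 11)) = 14*(-7 + 25*(7 + 11)) = 14*(-7 + 25*18) = 14*(-7 + 450) = 14*443 = 6202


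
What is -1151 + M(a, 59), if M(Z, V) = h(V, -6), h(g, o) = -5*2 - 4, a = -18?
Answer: -1165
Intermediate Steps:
h(g, o) = -14 (h(g, o) = -10 - 4 = -14)
M(Z, V) = -14
-1151 + M(a, 59) = -1151 - 14 = -1165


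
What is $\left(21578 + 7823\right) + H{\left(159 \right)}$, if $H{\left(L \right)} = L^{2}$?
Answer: $54682$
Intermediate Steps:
$\left(21578 + 7823\right) + H{\left(159 \right)} = \left(21578 + 7823\right) + 159^{2} = 29401 + 25281 = 54682$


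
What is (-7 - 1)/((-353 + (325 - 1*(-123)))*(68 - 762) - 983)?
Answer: 8/66913 ≈ 0.00011956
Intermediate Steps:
(-7 - 1)/((-353 + (325 - 1*(-123)))*(68 - 762) - 983) = -8/((-353 + (325 + 123))*(-694) - 983) = -8/((-353 + 448)*(-694) - 983) = -8/(95*(-694) - 983) = -8/(-65930 - 983) = -8/(-66913) = -8*(-1/66913) = 8/66913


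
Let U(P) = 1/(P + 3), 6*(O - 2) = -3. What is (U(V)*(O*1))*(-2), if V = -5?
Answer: 3/2 ≈ 1.5000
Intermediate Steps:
O = 3/2 (O = 2 + (⅙)*(-3) = 2 - ½ = 3/2 ≈ 1.5000)
U(P) = 1/(3 + P)
(U(V)*(O*1))*(-2) = (((3/2)*1)/(3 - 5))*(-2) = ((3/2)/(-2))*(-2) = -½*3/2*(-2) = -¾*(-2) = 3/2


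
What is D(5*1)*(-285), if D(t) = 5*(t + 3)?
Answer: -11400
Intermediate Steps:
D(t) = 15 + 5*t (D(t) = 5*(3 + t) = 15 + 5*t)
D(5*1)*(-285) = (15 + 5*(5*1))*(-285) = (15 + 5*5)*(-285) = (15 + 25)*(-285) = 40*(-285) = -11400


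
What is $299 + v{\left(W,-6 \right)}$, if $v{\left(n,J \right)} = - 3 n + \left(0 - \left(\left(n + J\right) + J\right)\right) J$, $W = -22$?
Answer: $161$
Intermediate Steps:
$v{\left(n,J \right)} = - 3 n + J \left(- n - 2 J\right)$ ($v{\left(n,J \right)} = - 3 n + \left(0 - \left(\left(J + n\right) + J\right)\right) J = - 3 n + \left(0 - \left(n + 2 J\right)\right) J = - 3 n + \left(- n - 2 J\right) J = - 3 n + J \left(- n - 2 J\right)$)
$299 + v{\left(W,-6 \right)} = 299 - \left(-66 + 72 + 132\right) = 299 - 138 = 161$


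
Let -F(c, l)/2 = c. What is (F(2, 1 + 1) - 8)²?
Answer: 144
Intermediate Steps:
F(c, l) = -2*c
(F(2, 1 + 1) - 8)² = (-2*2 - 8)² = (-4 - 8)² = (-12)² = 144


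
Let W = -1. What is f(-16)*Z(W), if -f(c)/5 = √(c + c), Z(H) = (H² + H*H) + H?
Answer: -20*I*√2 ≈ -28.284*I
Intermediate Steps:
Z(H) = H + 2*H² (Z(H) = (H² + H²) + H = 2*H² + H = H + 2*H²)
f(c) = -5*√2*√c (f(c) = -5*√(c + c) = -5*√2*√c)
f(-16)*Z(W) = (-5*√2*√(-16))*(-(1 + 2*(-1))) = (-5*√2*4*I)*(-(1 - 2)) = (-20*I*√2)*(-1*(-1)) = -20*I*√2*1 = -20*I*√2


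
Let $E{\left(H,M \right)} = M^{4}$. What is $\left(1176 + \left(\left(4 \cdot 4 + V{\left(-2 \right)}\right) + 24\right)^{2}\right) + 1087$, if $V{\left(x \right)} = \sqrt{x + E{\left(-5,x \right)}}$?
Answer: $3877 + 80 \sqrt{14} \approx 4176.3$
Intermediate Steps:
$V{\left(x \right)} = \sqrt{x + x^{4}}$
$\left(1176 + \left(\left(4 \cdot 4 + V{\left(-2 \right)}\right) + 24\right)^{2}\right) + 1087 = \left(1176 + \left(\left(4 \cdot 4 + \sqrt{-2 + \left(-2\right)^{4}}\right) + 24\right)^{2}\right) + 1087 = \left(1176 + \left(\left(16 + \sqrt{-2 + 16}\right) + 24\right)^{2}\right) + 1087 = \left(1176 + \left(\left(16 + \sqrt{14}\right) + 24\right)^{2}\right) + 1087 = \left(1176 + \left(40 + \sqrt{14}\right)^{2}\right) + 1087 = 2263 + \left(40 + \sqrt{14}\right)^{2}$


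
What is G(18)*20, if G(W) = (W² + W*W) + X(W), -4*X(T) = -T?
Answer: 13050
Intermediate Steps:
X(T) = T/4 (X(T) = -(-1)*T/4 = T/4)
G(W) = 2*W² + W/4 (G(W) = (W² + W*W) + W/4 = (W² + W²) + W/4 = 2*W² + W/4)
G(18)*20 = ((¼)*18*(1 + 8*18))*20 = ((¼)*18*(1 + 144))*20 = ((¼)*18*145)*20 = (1305/2)*20 = 13050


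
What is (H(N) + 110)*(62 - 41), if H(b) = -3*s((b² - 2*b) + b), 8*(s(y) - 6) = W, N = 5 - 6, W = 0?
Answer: 1932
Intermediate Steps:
N = -1
s(y) = 6 (s(y) = 6 + (⅛)*0 = 6 + 0 = 6)
H(b) = -18 (H(b) = -3*6 = -18)
(H(N) + 110)*(62 - 41) = (-18 + 110)*(62 - 41) = 92*21 = 1932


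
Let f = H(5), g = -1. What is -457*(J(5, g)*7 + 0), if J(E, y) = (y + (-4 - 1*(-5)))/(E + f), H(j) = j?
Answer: 0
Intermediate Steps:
f = 5
J(E, y) = (1 + y)/(5 + E) (J(E, y) = (y + (-4 - 1*(-5)))/(E + 5) = (y + (-4 + 5))/(5 + E) = (y + 1)/(5 + E) = (1 + y)/(5 + E))
-457*(J(5, g)*7 + 0) = -457*(((1 - 1)/(5 + 5))*7 + 0) = -457*((0/10)*7 + 0) = -457*(((⅒)*0)*7 + 0) = -457*(0*7 + 0) = -457*(0 + 0) = -457*0 = 0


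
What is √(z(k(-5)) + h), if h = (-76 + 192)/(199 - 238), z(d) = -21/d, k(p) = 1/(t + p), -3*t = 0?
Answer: √155181/39 ≈ 10.101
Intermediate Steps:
t = 0 (t = -⅓*0 = 0)
k(p) = 1/p (k(p) = 1/(0 + p) = 1/p)
h = -116/39 (h = 116/(-39) = 116*(-1/39) = -116/39 ≈ -2.9744)
√(z(k(-5)) + h) = √(-21/(1/(-5)) - 116/39) = √(-21/(-⅕) - 116/39) = √(-21*(-5) - 116/39) = √(105 - 116/39) = √(3979/39) = √155181/39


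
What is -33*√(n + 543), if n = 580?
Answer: -33*√1123 ≈ -1105.9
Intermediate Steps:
-33*√(n + 543) = -33*√(580 + 543) = -33*√1123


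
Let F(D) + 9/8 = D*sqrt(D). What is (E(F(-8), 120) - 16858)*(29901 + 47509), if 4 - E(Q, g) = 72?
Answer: -1310241660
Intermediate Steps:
F(D) = -9/8 + D**(3/2) (F(D) = -9/8 + D*sqrt(D) = -9/8 + D**(3/2))
E(Q, g) = -68 (E(Q, g) = 4 - 1*72 = 4 - 72 = -68)
(E(F(-8), 120) - 16858)*(29901 + 47509) = (-68 - 16858)*(29901 + 47509) = -16926*77410 = -1310241660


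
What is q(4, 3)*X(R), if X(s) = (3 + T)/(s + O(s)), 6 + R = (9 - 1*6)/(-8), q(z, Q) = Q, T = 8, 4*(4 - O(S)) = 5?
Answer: -264/29 ≈ -9.1035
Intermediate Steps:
O(S) = 11/4 (O(S) = 4 - ¼*5 = 4 - 5/4 = 11/4)
R = -51/8 (R = -6 + (9 - 1*6)/(-8) = -6 + (9 - 6)*(-⅛) = -6 + 3*(-⅛) = -6 - 3/8 = -51/8 ≈ -6.3750)
X(s) = 11/(11/4 + s) (X(s) = (3 + 8)/(s + 11/4) = 11/(11/4 + s))
q(4, 3)*X(R) = 3*(44/(11 + 4*(-51/8))) = 3*(44/(11 - 51/2)) = 3*(44/(-29/2)) = 3*(44*(-2/29)) = 3*(-88/29) = -264/29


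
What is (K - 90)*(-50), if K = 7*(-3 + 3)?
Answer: 4500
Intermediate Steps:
K = 0 (K = 7*0 = 0)
(K - 90)*(-50) = (0 - 90)*(-50) = -90*(-50) = 4500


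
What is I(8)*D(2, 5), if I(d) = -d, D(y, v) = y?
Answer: -16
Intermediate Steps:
I(8)*D(2, 5) = -1*8*2 = -8*2 = -16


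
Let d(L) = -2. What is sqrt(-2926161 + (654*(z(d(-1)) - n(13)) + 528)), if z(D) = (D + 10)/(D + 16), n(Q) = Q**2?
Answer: I*sqrt(148753479)/7 ≈ 1742.3*I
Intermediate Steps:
z(D) = (10 + D)/(16 + D)
sqrt(-2926161 + (654*(z(d(-1)) - n(13)) + 528)) = sqrt(-2926161 + (654*((10 - 2)/(16 - 2) - 1*13**2) + 528)) = sqrt(-2926161 + (654*(8/14 - 1*169) + 528)) = sqrt(-2926161 + (654*((1/14)*8 - 169) + 528)) = sqrt(-2926161 + (654*(4/7 - 169) + 528)) = sqrt(-2926161 + (654*(-1179/7) + 528)) = sqrt(-2926161 + (-771066/7 + 528)) = sqrt(-2926161 - 767370/7) = sqrt(-21250497/7) = I*sqrt(148753479)/7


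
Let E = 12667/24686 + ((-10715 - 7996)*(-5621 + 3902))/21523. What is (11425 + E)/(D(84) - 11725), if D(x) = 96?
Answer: -6864572483865/6178682811362 ≈ -1.1110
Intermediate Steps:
E = 794278295215/531316778 (E = 12667*(1/24686) - 18711*(-1719)*(1/21523) = 12667/24686 + 32164209*(1/21523) = 12667/24686 + 32164209/21523 = 794278295215/531316778 ≈ 1494.9)
(11425 + E)/(D(84) - 11725) = (11425 + 794278295215/531316778)/(96 - 11725) = (6864572483865/531316778)/(-11629) = (6864572483865/531316778)*(-1/11629) = -6864572483865/6178682811362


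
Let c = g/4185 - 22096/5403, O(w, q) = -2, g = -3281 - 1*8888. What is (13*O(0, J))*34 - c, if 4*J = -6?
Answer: -6610131251/7537185 ≈ -877.00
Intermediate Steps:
J = -3/2 (J = (1/4)*(-6) = -3/2 ≈ -1.5000)
g = -12169 (g = -3281 - 8888 = -12169)
c = -52740289/7537185 (c = -12169/4185 - 22096/5403 = -52740289/7537185 ≈ -6.9973)
(13*O(0, J))*34 - c = (13*(-2))*34 - 1*(-52740289/7537185) = -26*34 + 52740289/7537185 = -884 + 52740289/7537185 = -6610131251/7537185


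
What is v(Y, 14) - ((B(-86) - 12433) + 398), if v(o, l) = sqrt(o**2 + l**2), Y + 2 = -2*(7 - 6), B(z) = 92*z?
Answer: 19947 + 2*sqrt(53) ≈ 19962.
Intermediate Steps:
Y = -4 (Y = -2 - 2*(7 - 6) = -2 - 2*1 = -2 - 2 = -4)
v(o, l) = sqrt(l**2 + o**2)
v(Y, 14) - ((B(-86) - 12433) + 398) = sqrt(14**2 + (-4)**2) - ((92*(-86) - 12433) + 398) = sqrt(196 + 16) - ((-7912 - 12433) + 398) = sqrt(212) - (-20345 + 398) = 2*sqrt(53) - 1*(-19947) = 2*sqrt(53) + 19947 = 19947 + 2*sqrt(53)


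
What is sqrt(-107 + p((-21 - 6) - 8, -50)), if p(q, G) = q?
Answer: I*sqrt(142) ≈ 11.916*I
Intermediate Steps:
sqrt(-107 + p((-21 - 6) - 8, -50)) = sqrt(-107 + ((-21 - 6) - 8)) = sqrt(-107 + (-27 - 8)) = sqrt(-107 - 35) = sqrt(-142) = I*sqrt(142)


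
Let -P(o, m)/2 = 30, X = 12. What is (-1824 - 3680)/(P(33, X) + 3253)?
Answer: -5504/3193 ≈ -1.7238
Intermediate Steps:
P(o, m) = -60 (P(o, m) = -2*30 = -60)
(-1824 - 3680)/(P(33, X) + 3253) = (-1824 - 3680)/(-60 + 3253) = -5504/3193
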